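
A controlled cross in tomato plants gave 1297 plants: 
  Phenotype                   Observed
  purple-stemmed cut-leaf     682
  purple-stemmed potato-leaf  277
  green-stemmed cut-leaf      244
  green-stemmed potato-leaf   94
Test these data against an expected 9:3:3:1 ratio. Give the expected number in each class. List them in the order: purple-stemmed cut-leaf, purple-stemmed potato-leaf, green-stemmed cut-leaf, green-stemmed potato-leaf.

729.5625, 243.1875, 243.1875, 81.0625

The 9:3:3:1 ratio has 16 parts, so with N = 1297 the expected counts are:
  purple-stemmed cut-leaf: 1297 × 9/16 = 729.5625
  purple-stemmed potato-leaf: 1297 × 3/16 = 243.1875
  green-stemmed cut-leaf: 1297 × 3/16 = 243.1875
  green-stemmed potato-leaf: 1297 × 1/16 = 81.0625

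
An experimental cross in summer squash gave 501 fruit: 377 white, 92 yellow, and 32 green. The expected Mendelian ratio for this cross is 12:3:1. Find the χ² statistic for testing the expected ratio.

0.059

Total ratio parts = 16. Expected numbers out of 501:
  white: 501 × 12/16 = 375.75
  yellow: 501 × 3/16 = 93.9375
  green: 501 × 1/16 = 31.3125
χ² = Σ (O − E)² / E
  white: (377 − 375.75)² / 375.75 = 0.0042
  yellow: (92 − 93.9375)² / 93.9375 = 0.0400
  green: (32 − 31.3125)² / 31.3125 = 0.0151
χ² = 0.0042 + 0.0400 + 0.0151 = 0.0593 ≈ 0.059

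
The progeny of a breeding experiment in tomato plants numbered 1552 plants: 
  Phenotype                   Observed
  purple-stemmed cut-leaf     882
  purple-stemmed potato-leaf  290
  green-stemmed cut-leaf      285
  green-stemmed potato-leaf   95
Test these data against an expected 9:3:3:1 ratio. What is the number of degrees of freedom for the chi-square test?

A goodness-of-fit test with 4 phenotype classes has df = 4 − 1 = 3.

3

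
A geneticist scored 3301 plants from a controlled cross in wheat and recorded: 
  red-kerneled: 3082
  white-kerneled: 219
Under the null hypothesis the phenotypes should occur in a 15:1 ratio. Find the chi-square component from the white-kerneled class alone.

Expected counts for N = 3301 under a 15:1 ratio (total parts = 16):
  red-kerneled: 3301 × 15/16 = 3094.6875
  white-kerneled: 3301 × 1/16 = 206.3125
Contribution of white-kerneled: (219 − 206.3125)² / 206.3125 = 0.7802

0.780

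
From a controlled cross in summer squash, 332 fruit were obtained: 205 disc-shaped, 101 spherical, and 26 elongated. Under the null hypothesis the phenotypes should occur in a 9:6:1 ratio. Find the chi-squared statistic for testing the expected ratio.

Total ratio parts = 16. Expected numbers out of 332:
  disc-shaped: 332 × 9/16 = 186.75
  spherical: 332 × 6/16 = 124.5
  elongated: 332 × 1/16 = 20.75
χ² = Σ (O − E)² / E
  disc-shaped: (205 − 186.75)² / 186.75 = 1.7835
  spherical: (101 − 124.5)² / 124.5 = 4.4357
  elongated: (26 − 20.75)² / 20.75 = 1.3283
χ² = 1.7835 + 4.4357 + 1.3283 = 7.5475 ≈ 7.548

7.548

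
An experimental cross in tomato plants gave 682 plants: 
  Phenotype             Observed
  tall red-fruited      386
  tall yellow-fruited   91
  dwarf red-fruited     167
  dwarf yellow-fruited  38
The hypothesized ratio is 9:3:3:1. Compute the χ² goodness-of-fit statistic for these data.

23.121

The 9:3:3:1 ratio has 16 parts, so with N = 682 the expected counts are:
  tall red-fruited: 682 × 9/16 = 383.625
  tall yellow-fruited: 682 × 3/16 = 127.875
  dwarf red-fruited: 682 × 3/16 = 127.875
  dwarf yellow-fruited: 682 × 1/16 = 42.625
χ² = Σ (O − E)² / E
  tall red-fruited: (386 − 383.625)² / 383.625 = 0.0147
  tall yellow-fruited: (91 − 127.875)² / 127.875 = 10.6336
  dwarf red-fruited: (167 − 127.875)² / 127.875 = 11.9708
  dwarf yellow-fruited: (38 − 42.625)² / 42.625 = 0.5018
χ² = 0.0147 + 10.6336 + 11.9708 + 0.5018 = 23.1209 ≈ 23.121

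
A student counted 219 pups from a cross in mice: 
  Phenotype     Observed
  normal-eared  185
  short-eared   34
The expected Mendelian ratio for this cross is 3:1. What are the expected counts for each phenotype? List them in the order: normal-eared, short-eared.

164.25, 54.75

Under the 3:1 hypothesis (Σ ratio = 4, N = 219):
  normal-eared: 219 × 3/4 = 164.25
  short-eared: 219 × 1/4 = 54.75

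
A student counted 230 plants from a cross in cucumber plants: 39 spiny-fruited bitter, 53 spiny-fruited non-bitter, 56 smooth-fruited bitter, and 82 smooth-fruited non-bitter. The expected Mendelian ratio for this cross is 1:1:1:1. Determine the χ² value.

Expected counts for N = 230 under a 1:1:1:1 ratio (total parts = 4):
  spiny-fruited bitter: 230 × 1/4 = 57.5
  spiny-fruited non-bitter: 230 × 1/4 = 57.5
  smooth-fruited bitter: 230 × 1/4 = 57.5
  smooth-fruited non-bitter: 230 × 1/4 = 57.5
χ² = Σ (O − E)² / E
  spiny-fruited bitter: (39 − 57.5)² / 57.5 = 5.9522
  spiny-fruited non-bitter: (53 − 57.5)² / 57.5 = 0.3522
  smooth-fruited bitter: (56 − 57.5)² / 57.5 = 0.0391
  smooth-fruited non-bitter: (82 − 57.5)² / 57.5 = 10.4391
χ² = 5.9522 + 0.3522 + 0.0391 + 10.4391 = 16.7826 ≈ 16.783

16.783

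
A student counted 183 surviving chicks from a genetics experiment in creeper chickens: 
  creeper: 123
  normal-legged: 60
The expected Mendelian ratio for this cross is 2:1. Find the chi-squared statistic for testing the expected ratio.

0.025

Under the 2:1 hypothesis (Σ ratio = 3, N = 183):
  creeper: 183 × 2/3 = 122
  normal-legged: 183 × 1/3 = 61
χ² = Σ (O − E)² / E
  creeper: (123 − 122)² / 122 = 0.0082
  normal-legged: (60 − 61)² / 61 = 0.0164
χ² = 0.0082 + 0.0164 = 0.0246 ≈ 0.025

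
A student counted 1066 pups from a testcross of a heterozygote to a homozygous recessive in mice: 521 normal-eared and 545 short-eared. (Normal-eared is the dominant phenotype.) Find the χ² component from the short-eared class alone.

A testcross of a heterozygote (Aa × aa) gives a 1:1 phenotypic ratio.
The 1:1 ratio has 2 parts, so with N = 1066 the expected counts are:
  normal-eared: 1066 × 1/2 = 533
  short-eared: 1066 × 1/2 = 533
Contribution of short-eared: (545 − 533)² / 533 = 0.2702

0.270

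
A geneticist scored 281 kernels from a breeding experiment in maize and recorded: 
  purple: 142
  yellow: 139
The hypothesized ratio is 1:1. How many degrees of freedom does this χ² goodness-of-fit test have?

A goodness-of-fit test with 2 phenotype classes has df = 2 − 1 = 1.

1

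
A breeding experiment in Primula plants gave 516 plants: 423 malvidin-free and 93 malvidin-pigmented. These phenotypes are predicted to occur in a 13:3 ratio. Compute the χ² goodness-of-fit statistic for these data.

0.179

Total ratio parts = 16. Expected numbers out of 516:
  malvidin-free: 516 × 13/16 = 419.25
  malvidin-pigmented: 516 × 3/16 = 96.75
χ² = Σ (O − E)² / E
  malvidin-free: (423 − 419.25)² / 419.25 = 0.0335
  malvidin-pigmented: (93 − 96.75)² / 96.75 = 0.1453
χ² = 0.0335 + 0.1453 = 0.1788 ≈ 0.179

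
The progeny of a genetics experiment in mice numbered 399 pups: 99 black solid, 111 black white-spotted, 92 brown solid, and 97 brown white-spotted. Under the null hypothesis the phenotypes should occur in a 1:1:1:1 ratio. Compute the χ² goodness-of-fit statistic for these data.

The 1:1:1:1 ratio has 4 parts, so with N = 399 the expected counts are:
  black solid: 399 × 1/4 = 99.75
  black white-spotted: 399 × 1/4 = 99.75
  brown solid: 399 × 1/4 = 99.75
  brown white-spotted: 399 × 1/4 = 99.75
χ² = Σ (O − E)² / E
  black solid: (99 − 99.75)² / 99.75 = 0.0056
  black white-spotted: (111 − 99.75)² / 99.75 = 1.2688
  brown solid: (92 − 99.75)² / 99.75 = 0.6021
  brown white-spotted: (97 − 99.75)² / 99.75 = 0.0758
χ² = 0.0056 + 1.2688 + 0.6021 + 0.0758 = 1.9523 ≈ 1.952

1.952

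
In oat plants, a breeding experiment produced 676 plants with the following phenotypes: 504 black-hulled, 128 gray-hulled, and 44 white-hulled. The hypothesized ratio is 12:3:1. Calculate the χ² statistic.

0.103

Expected counts for N = 676 under a 12:3:1 ratio (total parts = 16):
  black-hulled: 676 × 12/16 = 507
  gray-hulled: 676 × 3/16 = 126.75
  white-hulled: 676 × 1/16 = 42.25
χ² = Σ (O − E)² / E
  black-hulled: (504 − 507)² / 507 = 0.0178
  gray-hulled: (128 − 126.75)² / 126.75 = 0.0123
  white-hulled: (44 − 42.25)² / 42.25 = 0.0725
χ² = 0.0178 + 0.0123 + 0.0725 = 0.1026 ≈ 0.103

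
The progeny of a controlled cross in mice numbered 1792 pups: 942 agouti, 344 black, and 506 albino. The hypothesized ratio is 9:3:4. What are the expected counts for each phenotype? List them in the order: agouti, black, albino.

1008, 336, 448

Expected counts for N = 1792 under a 9:3:4 ratio (total parts = 16):
  agouti: 1792 × 9/16 = 1008
  black: 1792 × 3/16 = 336
  albino: 1792 × 4/16 = 448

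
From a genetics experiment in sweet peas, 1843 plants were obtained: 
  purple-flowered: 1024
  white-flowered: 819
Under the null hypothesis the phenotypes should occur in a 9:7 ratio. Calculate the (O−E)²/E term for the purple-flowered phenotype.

0.155

Total ratio parts = 16. Expected numbers out of 1843:
  purple-flowered: 1843 × 9/16 = 1036.6875
  white-flowered: 1843 × 7/16 = 806.3125
Contribution of purple-flowered: (1024 − 1036.6875)² / 1036.6875 = 0.1553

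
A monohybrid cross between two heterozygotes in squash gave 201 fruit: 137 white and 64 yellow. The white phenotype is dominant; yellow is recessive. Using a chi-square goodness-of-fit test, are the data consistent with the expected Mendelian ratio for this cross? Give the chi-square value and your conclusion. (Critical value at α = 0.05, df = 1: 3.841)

5.017; not consistent

For a monohybrid cross between heterozygotes with complete dominance, the expected phenotypic ratio is 3:1.
Total ratio parts = 4. Expected numbers out of 201:
  white: 201 × 3/4 = 150.75
  yellow: 201 × 1/4 = 50.25
χ² = Σ (O − E)² / E
  white: (137 − 150.75)² / 150.75 = 1.2541
  yellow: (64 − 50.25)² / 50.25 = 3.7624
χ² = 1.2541 + 3.7624 = 5.0165 ≈ 5.017
Degrees of freedom = 2 − 1 = 1; critical value at α = 0.05 is 3.841.
Since 5.017 > 3.841, we reject the null hypothesis — the data do not fit the 3:1 ratio.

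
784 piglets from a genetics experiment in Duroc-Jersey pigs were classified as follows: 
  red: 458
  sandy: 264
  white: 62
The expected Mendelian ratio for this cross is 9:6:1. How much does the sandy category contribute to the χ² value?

3.061

Total ratio parts = 16. Expected numbers out of 784:
  red: 784 × 9/16 = 441
  sandy: 784 × 6/16 = 294
  white: 784 × 1/16 = 49
Contribution of sandy: (264 − 294)² / 294 = 3.0612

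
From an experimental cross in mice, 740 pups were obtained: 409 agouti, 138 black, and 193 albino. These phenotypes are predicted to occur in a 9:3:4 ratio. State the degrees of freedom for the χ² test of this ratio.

2

A goodness-of-fit test with 3 phenotype classes has df = 3 − 1 = 2.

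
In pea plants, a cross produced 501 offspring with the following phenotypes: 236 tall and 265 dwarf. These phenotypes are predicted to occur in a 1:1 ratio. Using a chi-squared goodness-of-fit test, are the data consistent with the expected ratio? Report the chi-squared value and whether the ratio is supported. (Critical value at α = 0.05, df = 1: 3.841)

Total ratio parts = 2. Expected numbers out of 501:
  tall: 501 × 1/2 = 250.5
  dwarf: 501 × 1/2 = 250.5
χ² = Σ (O − E)² / E
  tall: (236 − 250.5)² / 250.5 = 0.8393
  dwarf: (265 − 250.5)² / 250.5 = 0.8393
χ² = 0.8393 + 0.8393 = 1.6786 ≈ 1.679
Degrees of freedom = 2 − 1 = 1; critical value at α = 0.05 is 3.841.
Since 1.679 < 3.841, we fail to reject the null hypothesis — the data are consistent with the 1:1 ratio.

1.679; consistent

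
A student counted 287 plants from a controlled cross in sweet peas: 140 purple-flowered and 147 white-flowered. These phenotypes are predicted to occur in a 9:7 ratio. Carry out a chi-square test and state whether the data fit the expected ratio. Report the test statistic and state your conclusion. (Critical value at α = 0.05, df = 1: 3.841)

6.507; not consistent

Total ratio parts = 16. Expected numbers out of 287:
  purple-flowered: 287 × 9/16 = 161.4375
  white-flowered: 287 × 7/16 = 125.5625
χ² = Σ (O − E)² / E
  purple-flowered: (140 − 161.4375)² / 161.4375 = 2.8467
  white-flowered: (147 − 125.5625)² / 125.5625 = 3.6601
χ² = 2.8467 + 3.6601 = 6.5068 ≈ 6.507
Degrees of freedom = 2 − 1 = 1; critical value at α = 0.05 is 3.841.
Since 6.507 > 3.841, we reject the null hypothesis — the data do not fit the 9:7 ratio.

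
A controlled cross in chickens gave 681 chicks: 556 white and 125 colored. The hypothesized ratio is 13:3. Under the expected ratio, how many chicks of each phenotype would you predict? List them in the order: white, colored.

Total ratio parts = 16. Expected numbers out of 681:
  white: 681 × 13/16 = 553.3125
  colored: 681 × 3/16 = 127.6875

553.3125, 127.6875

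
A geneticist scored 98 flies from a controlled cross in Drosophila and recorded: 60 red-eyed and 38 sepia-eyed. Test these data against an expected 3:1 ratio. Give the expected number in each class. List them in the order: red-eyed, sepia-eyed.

Under the 3:1 hypothesis (Σ ratio = 4, N = 98):
  red-eyed: 98 × 3/4 = 73.5
  sepia-eyed: 98 × 1/4 = 24.5

73.5, 24.5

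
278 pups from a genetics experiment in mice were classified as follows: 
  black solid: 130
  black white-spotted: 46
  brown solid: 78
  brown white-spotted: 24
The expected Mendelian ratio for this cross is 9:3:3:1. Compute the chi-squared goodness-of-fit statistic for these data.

20.539

Under the 9:3:3:1 hypothesis (Σ ratio = 16, N = 278):
  black solid: 278 × 9/16 = 156.375
  black white-spotted: 278 × 3/16 = 52.125
  brown solid: 278 × 3/16 = 52.125
  brown white-spotted: 278 × 1/16 = 17.375
χ² = Σ (O − E)² / E
  black solid: (130 − 156.375)² / 156.375 = 4.4485
  black white-spotted: (46 − 52.125)² / 52.125 = 0.7197
  brown solid: (78 − 52.125)² / 52.125 = 12.8444
  brown white-spotted: (24 − 17.375)² / 17.375 = 2.5261
χ² = 4.4485 + 0.7197 + 12.8444 + 2.5261 = 20.5387 ≈ 20.539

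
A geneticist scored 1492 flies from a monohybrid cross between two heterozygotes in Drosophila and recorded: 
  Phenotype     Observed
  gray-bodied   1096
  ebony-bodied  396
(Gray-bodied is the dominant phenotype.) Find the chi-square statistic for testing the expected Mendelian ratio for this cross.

1.891

For a monohybrid cross between heterozygotes with complete dominance, the expected phenotypic ratio is 3:1.
Under the 3:1 hypothesis (Σ ratio = 4, N = 1492):
  gray-bodied: 1492 × 3/4 = 1119
  ebony-bodied: 1492 × 1/4 = 373
χ² = Σ (O − E)² / E
  gray-bodied: (1096 − 1119)² / 1119 = 0.4727
  ebony-bodied: (396 − 373)² / 373 = 1.4182
χ² = 0.4727 + 1.4182 = 1.8909 ≈ 1.891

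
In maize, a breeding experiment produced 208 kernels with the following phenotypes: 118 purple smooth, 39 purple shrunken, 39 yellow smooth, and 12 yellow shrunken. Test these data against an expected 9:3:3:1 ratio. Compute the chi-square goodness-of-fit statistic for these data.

0.085

The 9:3:3:1 ratio has 16 parts, so with N = 208 the expected counts are:
  purple smooth: 208 × 9/16 = 117
  purple shrunken: 208 × 3/16 = 39
  yellow smooth: 208 × 3/16 = 39
  yellow shrunken: 208 × 1/16 = 13
χ² = Σ (O − E)² / E
  purple smooth: (118 − 117)² / 117 = 0.0085
  purple shrunken: (39 − 39)² / 39 = 0.0000
  yellow smooth: (39 − 39)² / 39 = 0.0000
  yellow shrunken: (12 − 13)² / 13 = 0.0769
χ² = 0.0085 + 0.0000 + 0.0000 + 0.0769 = 0.0854 ≈ 0.085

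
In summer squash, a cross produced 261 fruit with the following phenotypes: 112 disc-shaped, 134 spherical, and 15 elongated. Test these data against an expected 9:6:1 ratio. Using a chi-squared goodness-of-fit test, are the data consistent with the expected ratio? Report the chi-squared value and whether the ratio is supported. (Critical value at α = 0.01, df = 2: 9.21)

21.694; not consistent

Under the 9:6:1 hypothesis (Σ ratio = 16, N = 261):
  disc-shaped: 261 × 9/16 = 146.8125
  spherical: 261 × 6/16 = 97.875
  elongated: 261 × 1/16 = 16.3125
χ² = Σ (O − E)² / E
  disc-shaped: (112 − 146.8125)² / 146.8125 = 8.2548
  spherical: (134 − 97.875)² / 97.875 = 13.3335
  elongated: (15 − 16.3125)² / 16.3125 = 0.1056
χ² = 8.2548 + 13.3335 + 0.1056 = 21.6939 ≈ 21.694
Degrees of freedom = 3 − 1 = 2; critical value at α = 0.01 is 9.21.
Since 21.694 > 9.21, we reject the null hypothesis — the data do not fit the 9:6:1 ratio.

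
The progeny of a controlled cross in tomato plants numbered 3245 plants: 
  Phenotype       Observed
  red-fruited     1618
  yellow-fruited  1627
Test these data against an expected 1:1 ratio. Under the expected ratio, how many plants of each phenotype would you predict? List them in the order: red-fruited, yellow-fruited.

Under the 1:1 hypothesis (Σ ratio = 2, N = 3245):
  red-fruited: 3245 × 1/2 = 1622.5
  yellow-fruited: 3245 × 1/2 = 1622.5

1622.5, 1622.5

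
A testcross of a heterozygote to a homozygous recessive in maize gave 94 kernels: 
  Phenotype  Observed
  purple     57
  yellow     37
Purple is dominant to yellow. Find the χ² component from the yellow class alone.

2.128

A testcross of a heterozygote (Aa × aa) gives a 1:1 phenotypic ratio.
Under the 1:1 hypothesis (Σ ratio = 2, N = 94):
  purple: 94 × 1/2 = 47
  yellow: 94 × 1/2 = 47
Contribution of yellow: (37 − 47)² / 47 = 2.1277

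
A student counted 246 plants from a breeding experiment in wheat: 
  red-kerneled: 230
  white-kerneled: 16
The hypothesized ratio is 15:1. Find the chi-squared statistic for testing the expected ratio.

0.027

Under the 15:1 hypothesis (Σ ratio = 16, N = 246):
  red-kerneled: 246 × 15/16 = 230.625
  white-kerneled: 246 × 1/16 = 15.375
χ² = Σ (O − E)² / E
  red-kerneled: (230 − 230.625)² / 230.625 = 0.0017
  white-kerneled: (16 − 15.375)² / 15.375 = 0.0254
χ² = 0.0017 + 0.0254 = 0.0271 ≈ 0.027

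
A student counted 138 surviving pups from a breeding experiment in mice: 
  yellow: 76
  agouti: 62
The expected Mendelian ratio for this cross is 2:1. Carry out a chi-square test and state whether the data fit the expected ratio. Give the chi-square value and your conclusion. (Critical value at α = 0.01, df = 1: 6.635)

The 2:1 ratio has 3 parts, so with N = 138 the expected counts are:
  yellow: 138 × 2/3 = 92
  agouti: 138 × 1/3 = 46
χ² = Σ (O − E)² / E
  yellow: (76 − 92)² / 92 = 2.7826
  agouti: (62 − 46)² / 46 = 5.5652
χ² = 2.7826 + 5.5652 = 8.3478 ≈ 8.348
Degrees of freedom = 2 − 1 = 1; critical value at α = 0.01 is 6.635.
Since 8.348 > 6.635, we reject the null hypothesis — the data do not fit the 2:1 ratio.

8.348; not consistent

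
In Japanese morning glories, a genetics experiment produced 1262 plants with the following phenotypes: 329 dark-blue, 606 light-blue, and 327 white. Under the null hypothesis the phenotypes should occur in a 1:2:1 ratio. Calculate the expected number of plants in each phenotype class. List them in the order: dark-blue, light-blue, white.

Expected counts for N = 1262 under a 1:2:1 ratio (total parts = 4):
  dark-blue: 1262 × 1/4 = 315.5
  light-blue: 1262 × 2/4 = 631
  white: 1262 × 1/4 = 315.5

315.5, 631, 315.5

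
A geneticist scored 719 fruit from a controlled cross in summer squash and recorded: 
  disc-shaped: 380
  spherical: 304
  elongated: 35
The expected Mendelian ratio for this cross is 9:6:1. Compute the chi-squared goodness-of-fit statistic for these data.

8.057

Expected counts for N = 719 under a 9:6:1 ratio (total parts = 16):
  disc-shaped: 719 × 9/16 = 404.4375
  spherical: 719 × 6/16 = 269.625
  elongated: 719 × 1/16 = 44.9375
χ² = Σ (O − E)² / E
  disc-shaped: (380 − 404.4375)² / 404.4375 = 1.4766
  spherical: (304 − 269.625)² / 269.625 = 4.3825
  elongated: (35 − 44.9375)² / 44.9375 = 2.1976
χ² = 1.4766 + 4.3825 + 2.1976 = 8.0567 ≈ 8.057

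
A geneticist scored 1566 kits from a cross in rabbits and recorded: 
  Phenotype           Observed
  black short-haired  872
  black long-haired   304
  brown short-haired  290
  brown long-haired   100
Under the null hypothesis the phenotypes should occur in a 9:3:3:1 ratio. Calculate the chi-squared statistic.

The 9:3:3:1 ratio has 16 parts, so with N = 1566 the expected counts are:
  black short-haired: 1566 × 9/16 = 880.875
  black long-haired: 1566 × 3/16 = 293.625
  brown short-haired: 1566 × 3/16 = 293.625
  brown long-haired: 1566 × 1/16 = 97.875
χ² = Σ (O − E)² / E
  black short-haired: (872 − 880.875)² / 880.875 = 0.0894
  black long-haired: (304 − 293.625)² / 293.625 = 0.3666
  brown short-haired: (290 − 293.625)² / 293.625 = 0.0448
  brown long-haired: (100 − 97.875)² / 97.875 = 0.0461
χ² = 0.0894 + 0.3666 + 0.0448 + 0.0461 = 0.5469 ≈ 0.547

0.547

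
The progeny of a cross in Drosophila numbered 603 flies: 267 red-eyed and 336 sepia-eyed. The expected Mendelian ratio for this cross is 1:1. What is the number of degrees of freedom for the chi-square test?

A goodness-of-fit test with 2 phenotype classes has df = 2 − 1 = 1.

1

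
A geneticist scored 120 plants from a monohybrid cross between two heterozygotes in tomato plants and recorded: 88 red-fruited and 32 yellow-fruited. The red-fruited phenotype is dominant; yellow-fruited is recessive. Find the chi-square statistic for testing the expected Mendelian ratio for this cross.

For a monohybrid cross between heterozygotes with complete dominance, the expected phenotypic ratio is 3:1.
Under the 3:1 hypothesis (Σ ratio = 4, N = 120):
  red-fruited: 120 × 3/4 = 90
  yellow-fruited: 120 × 1/4 = 30
χ² = Σ (O − E)² / E
  red-fruited: (88 − 90)² / 90 = 0.0444
  yellow-fruited: (32 − 30)² / 30 = 0.1333
χ² = 0.0444 + 0.1333 = 0.1777 ≈ 0.178

0.178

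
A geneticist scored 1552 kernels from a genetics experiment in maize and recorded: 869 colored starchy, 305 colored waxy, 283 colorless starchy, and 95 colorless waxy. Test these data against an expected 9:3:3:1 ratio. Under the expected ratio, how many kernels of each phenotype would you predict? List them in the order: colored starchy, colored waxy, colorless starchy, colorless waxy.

The 9:3:3:1 ratio has 16 parts, so with N = 1552 the expected counts are:
  colored starchy: 1552 × 9/16 = 873
  colored waxy: 1552 × 3/16 = 291
  colorless starchy: 1552 × 3/16 = 291
  colorless waxy: 1552 × 1/16 = 97

873, 291, 291, 97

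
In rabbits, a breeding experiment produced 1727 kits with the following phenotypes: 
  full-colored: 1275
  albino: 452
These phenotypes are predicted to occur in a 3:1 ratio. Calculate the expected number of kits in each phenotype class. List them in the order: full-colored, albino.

Total ratio parts = 4. Expected numbers out of 1727:
  full-colored: 1727 × 3/4 = 1295.25
  albino: 1727 × 1/4 = 431.75

1295.25, 431.75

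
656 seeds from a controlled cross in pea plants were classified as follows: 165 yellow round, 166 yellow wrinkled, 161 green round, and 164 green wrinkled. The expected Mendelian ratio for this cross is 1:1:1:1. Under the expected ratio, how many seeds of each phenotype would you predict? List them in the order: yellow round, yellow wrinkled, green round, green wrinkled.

Expected counts for N = 656 under a 1:1:1:1 ratio (total parts = 4):
  yellow round: 656 × 1/4 = 164
  yellow wrinkled: 656 × 1/4 = 164
  green round: 656 × 1/4 = 164
  green wrinkled: 656 × 1/4 = 164

164, 164, 164, 164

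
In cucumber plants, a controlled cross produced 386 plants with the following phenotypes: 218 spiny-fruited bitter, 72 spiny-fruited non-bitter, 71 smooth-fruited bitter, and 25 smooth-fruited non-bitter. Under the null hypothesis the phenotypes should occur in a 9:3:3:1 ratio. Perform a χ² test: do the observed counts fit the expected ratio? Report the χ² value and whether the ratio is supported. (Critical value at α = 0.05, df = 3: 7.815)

0.063; consistent

Under the 9:3:3:1 hypothesis (Σ ratio = 16, N = 386):
  spiny-fruited bitter: 386 × 9/16 = 217.125
  spiny-fruited non-bitter: 386 × 3/16 = 72.375
  smooth-fruited bitter: 386 × 3/16 = 72.375
  smooth-fruited non-bitter: 386 × 1/16 = 24.125
χ² = Σ (O − E)² / E
  spiny-fruited bitter: (218 − 217.125)² / 217.125 = 0.0035
  spiny-fruited non-bitter: (72 − 72.375)² / 72.375 = 0.0019
  smooth-fruited bitter: (71 − 72.375)² / 72.375 = 0.0261
  smooth-fruited non-bitter: (25 − 24.125)² / 24.125 = 0.0317
χ² = 0.0035 + 0.0019 + 0.0261 + 0.0317 = 0.0632 ≈ 0.063
Degrees of freedom = 4 − 1 = 3; critical value at α = 0.05 is 7.815.
Since 0.063 < 7.815, we fail to reject the null hypothesis — the data are consistent with the 9:3:3:1 ratio.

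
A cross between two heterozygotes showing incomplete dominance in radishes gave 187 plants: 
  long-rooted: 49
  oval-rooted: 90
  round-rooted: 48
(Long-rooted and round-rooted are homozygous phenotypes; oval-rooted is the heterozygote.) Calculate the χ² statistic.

0.273

With incomplete dominance, a heterozygote × heterozygote cross gives a 1:2:1 phenotypic ratio.
Total ratio parts = 4. Expected numbers out of 187:
  long-rooted: 187 × 1/4 = 46.75
  oval-rooted: 187 × 2/4 = 93.5
  round-rooted: 187 × 1/4 = 46.75
χ² = Σ (O − E)² / E
  long-rooted: (49 − 46.75)² / 46.75 = 0.1083
  oval-rooted: (90 − 93.5)² / 93.5 = 0.1310
  round-rooted: (48 − 46.75)² / 46.75 = 0.0334
χ² = 0.1083 + 0.1310 + 0.0334 = 0.2727 ≈ 0.273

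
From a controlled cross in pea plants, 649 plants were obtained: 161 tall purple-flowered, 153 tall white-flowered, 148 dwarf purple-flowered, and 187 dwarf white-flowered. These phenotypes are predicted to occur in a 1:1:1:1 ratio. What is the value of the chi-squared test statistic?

The 1:1:1:1 ratio has 4 parts, so with N = 649 the expected counts are:
  tall purple-flowered: 649 × 1/4 = 162.25
  tall white-flowered: 649 × 1/4 = 162.25
  dwarf purple-flowered: 649 × 1/4 = 162.25
  dwarf white-flowered: 649 × 1/4 = 162.25
χ² = Σ (O − E)² / E
  tall purple-flowered: (161 − 162.25)² / 162.25 = 0.0096
  tall white-flowered: (153 − 162.25)² / 162.25 = 0.5273
  dwarf purple-flowered: (148 − 162.25)² / 162.25 = 1.2515
  dwarf white-flowered: (187 − 162.25)² / 162.25 = 3.7754
χ² = 0.0096 + 0.5273 + 1.2515 + 3.7754 = 5.5638 ≈ 5.564

5.564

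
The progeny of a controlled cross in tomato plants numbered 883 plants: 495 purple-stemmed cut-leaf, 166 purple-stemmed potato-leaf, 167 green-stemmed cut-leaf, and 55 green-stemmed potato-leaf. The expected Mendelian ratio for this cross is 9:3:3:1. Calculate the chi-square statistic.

Total ratio parts = 16. Expected numbers out of 883:
  purple-stemmed cut-leaf: 883 × 9/16 = 496.6875
  purple-stemmed potato-leaf: 883 × 3/16 = 165.5625
  green-stemmed cut-leaf: 883 × 3/16 = 165.5625
  green-stemmed potato-leaf: 883 × 1/16 = 55.1875
χ² = Σ (O − E)² / E
  purple-stemmed cut-leaf: (495 − 496.6875)² / 496.6875 = 0.0057
  purple-stemmed potato-leaf: (166 − 165.5625)² / 165.5625 = 0.0012
  green-stemmed cut-leaf: (167 − 165.5625)² / 165.5625 = 0.0125
  green-stemmed potato-leaf: (55 − 55.1875)² / 55.1875 = 0.0006
χ² = 0.0057 + 0.0012 + 0.0125 + 0.0006 = 0.020

0.020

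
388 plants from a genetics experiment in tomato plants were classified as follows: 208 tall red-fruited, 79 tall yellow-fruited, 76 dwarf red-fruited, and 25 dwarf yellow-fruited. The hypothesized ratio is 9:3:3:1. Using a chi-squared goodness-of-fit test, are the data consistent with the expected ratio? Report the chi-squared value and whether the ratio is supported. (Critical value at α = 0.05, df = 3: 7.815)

Total ratio parts = 16. Expected numbers out of 388:
  tall red-fruited: 388 × 9/16 = 218.25
  tall yellow-fruited: 388 × 3/16 = 72.75
  dwarf red-fruited: 388 × 3/16 = 72.75
  dwarf yellow-fruited: 388 × 1/16 = 24.25
χ² = Σ (O − E)² / E
  tall red-fruited: (208 − 218.25)² / 218.25 = 0.4814
  tall yellow-fruited: (79 − 72.75)² / 72.75 = 0.5369
  dwarf red-fruited: (76 − 72.75)² / 72.75 = 0.1452
  dwarf yellow-fruited: (25 − 24.25)² / 24.25 = 0.0232
χ² = 0.4814 + 0.5369 + 0.1452 + 0.0232 = 1.1867 ≈ 1.187
Degrees of freedom = 4 − 1 = 3; critical value at α = 0.05 is 7.815.
Since 1.187 < 7.815, we fail to reject the null hypothesis — the data are consistent with the 9:3:3:1 ratio.

1.187; consistent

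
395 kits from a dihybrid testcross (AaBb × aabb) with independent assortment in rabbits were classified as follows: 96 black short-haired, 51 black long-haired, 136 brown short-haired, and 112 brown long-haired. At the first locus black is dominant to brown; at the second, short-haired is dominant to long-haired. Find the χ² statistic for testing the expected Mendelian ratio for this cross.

38.995

A dihybrid testcross with independent assortment gives a 1:1:1:1 ratio.
The 1:1:1:1 ratio has 4 parts, so with N = 395 the expected counts are:
  black short-haired: 395 × 1/4 = 98.75
  black long-haired: 395 × 1/4 = 98.75
  brown short-haired: 395 × 1/4 = 98.75
  brown long-haired: 395 × 1/4 = 98.75
χ² = Σ (O − E)² / E
  black short-haired: (96 − 98.75)² / 98.75 = 0.0766
  black long-haired: (51 − 98.75)² / 98.75 = 23.0892
  brown short-haired: (136 − 98.75)² / 98.75 = 14.0513
  brown long-haired: (112 − 98.75)² / 98.75 = 1.7778
χ² = 0.0766 + 23.0892 + 14.0513 + 1.7778 = 38.9949 ≈ 38.995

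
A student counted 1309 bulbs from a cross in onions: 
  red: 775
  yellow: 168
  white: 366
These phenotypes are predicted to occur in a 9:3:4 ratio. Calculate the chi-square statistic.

31.053

The 9:3:4 ratio has 16 parts, so with N = 1309 the expected counts are:
  red: 1309 × 9/16 = 736.3125
  yellow: 1309 × 3/16 = 245.4375
  white: 1309 × 4/16 = 327.25
χ² = Σ (O − E)² / E
  red: (775 − 736.3125)² / 736.3125 = 2.0327
  yellow: (168 − 245.4375)² / 245.4375 = 24.4322
  white: (366 − 327.25)² / 327.25 = 4.5884
χ² = 2.0327 + 24.4322 + 4.5884 = 31.0533 ≈ 31.053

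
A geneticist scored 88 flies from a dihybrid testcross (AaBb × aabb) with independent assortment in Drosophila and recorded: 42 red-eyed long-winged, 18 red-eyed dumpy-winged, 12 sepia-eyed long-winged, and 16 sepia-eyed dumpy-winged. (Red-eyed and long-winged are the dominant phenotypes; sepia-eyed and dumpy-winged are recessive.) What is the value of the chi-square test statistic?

25.091

A dihybrid testcross with independent assortment gives a 1:1:1:1 ratio.
Expected counts for N = 88 under a 1:1:1:1 ratio (total parts = 4):
  red-eyed long-winged: 88 × 1/4 = 22
  red-eyed dumpy-winged: 88 × 1/4 = 22
  sepia-eyed long-winged: 88 × 1/4 = 22
  sepia-eyed dumpy-winged: 88 × 1/4 = 22
χ² = Σ (O − E)² / E
  red-eyed long-winged: (42 − 22)² / 22 = 18.1818
  red-eyed dumpy-winged: (18 − 22)² / 22 = 0.7273
  sepia-eyed long-winged: (12 − 22)² / 22 = 4.5455
  sepia-eyed dumpy-winged: (16 − 22)² / 22 = 1.6364
χ² = 18.1818 + 0.7273 + 4.5455 + 1.6364 = 25.091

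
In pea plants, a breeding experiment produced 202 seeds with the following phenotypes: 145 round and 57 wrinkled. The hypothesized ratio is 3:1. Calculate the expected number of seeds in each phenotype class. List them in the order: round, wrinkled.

151.5, 50.5

Total ratio parts = 4. Expected numbers out of 202:
  round: 202 × 3/4 = 151.5
  wrinkled: 202 × 1/4 = 50.5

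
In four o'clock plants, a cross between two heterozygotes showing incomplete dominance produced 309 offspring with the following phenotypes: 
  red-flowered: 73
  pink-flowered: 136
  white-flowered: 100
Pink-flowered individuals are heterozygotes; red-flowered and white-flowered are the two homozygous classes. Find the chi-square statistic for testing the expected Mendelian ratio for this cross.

9.149

With incomplete dominance, a heterozygote × heterozygote cross gives a 1:2:1 phenotypic ratio.
The 1:2:1 ratio has 4 parts, so with N = 309 the expected counts are:
  red-flowered: 309 × 1/4 = 77.25
  pink-flowered: 309 × 2/4 = 154.5
  white-flowered: 309 × 1/4 = 77.25
χ² = Σ (O − E)² / E
  red-flowered: (73 − 77.25)² / 77.25 = 0.2338
  pink-flowered: (136 − 154.5)² / 154.5 = 2.2152
  white-flowered: (100 − 77.25)² / 77.25 = 6.6998
χ² = 0.2338 + 2.2152 + 6.6998 = 9.1488 ≈ 9.149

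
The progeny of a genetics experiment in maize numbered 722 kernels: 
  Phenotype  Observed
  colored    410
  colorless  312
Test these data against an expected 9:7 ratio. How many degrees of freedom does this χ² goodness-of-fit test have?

A goodness-of-fit test with 2 phenotype classes has df = 2 − 1 = 1.

1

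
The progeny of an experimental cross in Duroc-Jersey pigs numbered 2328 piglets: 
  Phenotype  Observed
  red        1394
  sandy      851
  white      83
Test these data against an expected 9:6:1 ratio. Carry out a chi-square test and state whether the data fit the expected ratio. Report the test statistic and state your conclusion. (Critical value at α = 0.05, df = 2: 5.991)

32.854; not consistent

Expected counts for N = 2328 under a 9:6:1 ratio (total parts = 16):
  red: 2328 × 9/16 = 1309.5
  sandy: 2328 × 6/16 = 873
  white: 2328 × 1/16 = 145.5
χ² = Σ (O − E)² / E
  red: (1394 − 1309.5)² / 1309.5 = 5.4527
  sandy: (851 − 873)² / 873 = 0.5544
  white: (83 − 145.5)² / 145.5 = 26.8471
χ² = 5.4527 + 0.5544 + 26.8471 = 32.8542 ≈ 32.854
Degrees of freedom = 3 − 1 = 2; critical value at α = 0.05 is 5.991.
Since 32.854 > 5.991, we reject the null hypothesis — the data do not fit the 9:6:1 ratio.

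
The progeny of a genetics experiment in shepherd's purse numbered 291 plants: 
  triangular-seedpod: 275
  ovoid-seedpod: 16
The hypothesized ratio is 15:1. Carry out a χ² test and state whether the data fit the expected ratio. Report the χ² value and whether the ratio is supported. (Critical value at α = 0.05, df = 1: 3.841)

0.281; consistent

Expected counts for N = 291 under a 15:1 ratio (total parts = 16):
  triangular-seedpod: 291 × 15/16 = 272.8125
  ovoid-seedpod: 291 × 1/16 = 18.1875
χ² = Σ (O − E)² / E
  triangular-seedpod: (275 − 272.8125)² / 272.8125 = 0.0175
  ovoid-seedpod: (16 − 18.1875)² / 18.1875 = 0.2631
χ² = 0.0175 + 0.2631 = 0.2806 ≈ 0.281
Degrees of freedom = 2 − 1 = 1; critical value at α = 0.05 is 3.841.
Since 0.281 < 3.841, we fail to reject the null hypothesis — the data are consistent with the 15:1 ratio.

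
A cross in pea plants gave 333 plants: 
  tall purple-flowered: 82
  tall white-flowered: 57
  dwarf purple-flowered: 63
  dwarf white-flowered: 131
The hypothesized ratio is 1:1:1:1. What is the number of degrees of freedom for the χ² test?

A goodness-of-fit test with 4 phenotype classes has df = 4 − 1 = 3.

3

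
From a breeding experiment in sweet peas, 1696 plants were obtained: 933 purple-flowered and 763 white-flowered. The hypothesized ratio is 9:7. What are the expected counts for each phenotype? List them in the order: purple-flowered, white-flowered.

954, 742

Expected counts for N = 1696 under a 9:7 ratio (total parts = 16):
  purple-flowered: 1696 × 9/16 = 954
  white-flowered: 1696 × 7/16 = 742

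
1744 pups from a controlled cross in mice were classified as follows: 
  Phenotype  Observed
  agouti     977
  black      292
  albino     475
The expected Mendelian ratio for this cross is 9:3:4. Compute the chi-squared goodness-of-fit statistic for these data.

Total ratio parts = 16. Expected numbers out of 1744:
  agouti: 1744 × 9/16 = 981
  black: 1744 × 3/16 = 327
  albino: 1744 × 4/16 = 436
χ² = Σ (O − E)² / E
  agouti: (977 − 981)² / 981 = 0.0163
  black: (292 − 327)² / 327 = 3.7462
  albino: (475 − 436)² / 436 = 3.4885
χ² = 0.0163 + 3.7462 + 3.4885 = 7.251

7.251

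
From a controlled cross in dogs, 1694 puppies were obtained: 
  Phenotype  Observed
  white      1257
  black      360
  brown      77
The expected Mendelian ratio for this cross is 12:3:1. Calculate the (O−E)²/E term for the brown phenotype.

7.875

Under the 12:3:1 hypothesis (Σ ratio = 16, N = 1694):
  white: 1694 × 12/16 = 1270.5
  black: 1694 × 3/16 = 317.625
  brown: 1694 × 1/16 = 105.875
Contribution of brown: (77 − 105.875)² / 105.875 = 7.8750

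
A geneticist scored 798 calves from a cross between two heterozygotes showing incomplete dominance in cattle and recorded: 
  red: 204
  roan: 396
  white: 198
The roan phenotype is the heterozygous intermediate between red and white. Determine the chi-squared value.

0.135

With incomplete dominance, a heterozygote × heterozygote cross gives a 1:2:1 phenotypic ratio.
Under the 1:2:1 hypothesis (Σ ratio = 4, N = 798):
  red: 798 × 1/4 = 199.5
  roan: 798 × 2/4 = 399
  white: 798 × 1/4 = 199.5
χ² = Σ (O − E)² / E
  red: (204 − 199.5)² / 199.5 = 0.1015
  roan: (396 − 399)² / 399 = 0.0226
  white: (198 − 199.5)² / 199.5 = 0.0113
χ² = 0.1015 + 0.0226 + 0.0113 = 0.1354 ≈ 0.135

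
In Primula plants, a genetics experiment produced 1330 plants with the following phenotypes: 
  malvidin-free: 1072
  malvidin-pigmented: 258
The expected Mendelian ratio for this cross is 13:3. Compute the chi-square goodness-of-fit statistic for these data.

0.367

Total ratio parts = 16. Expected numbers out of 1330:
  malvidin-free: 1330 × 13/16 = 1080.625
  malvidin-pigmented: 1330 × 3/16 = 249.375
χ² = Σ (O − E)² / E
  malvidin-free: (1072 − 1080.625)² / 1080.625 = 0.0688
  malvidin-pigmented: (258 − 249.375)² / 249.375 = 0.2983
χ² = 0.0688 + 0.2983 = 0.3671 ≈ 0.367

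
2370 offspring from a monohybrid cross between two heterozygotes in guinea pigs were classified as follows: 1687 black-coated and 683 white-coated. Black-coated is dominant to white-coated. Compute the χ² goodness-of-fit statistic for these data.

18.431

For a monohybrid cross between heterozygotes with complete dominance, the expected phenotypic ratio is 3:1.
Under the 3:1 hypothesis (Σ ratio = 4, N = 2370):
  black-coated: 2370 × 3/4 = 1777.5
  white-coated: 2370 × 1/4 = 592.5
χ² = Σ (O − E)² / E
  black-coated: (1687 − 1777.5)² / 1777.5 = 4.6077
  white-coated: (683 − 592.5)² / 592.5 = 13.8232
χ² = 4.6077 + 13.8232 = 18.4309 ≈ 18.431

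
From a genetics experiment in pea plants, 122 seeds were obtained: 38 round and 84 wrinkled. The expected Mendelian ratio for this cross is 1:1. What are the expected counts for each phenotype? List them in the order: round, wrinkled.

Total ratio parts = 2. Expected numbers out of 122:
  round: 122 × 1/2 = 61
  wrinkled: 122 × 1/2 = 61

61, 61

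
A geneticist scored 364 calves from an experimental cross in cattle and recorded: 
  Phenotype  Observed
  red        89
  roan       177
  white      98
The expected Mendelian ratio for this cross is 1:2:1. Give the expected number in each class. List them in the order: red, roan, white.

91, 182, 91

Expected counts for N = 364 under a 1:2:1 ratio (total parts = 4):
  red: 364 × 1/4 = 91
  roan: 364 × 2/4 = 182
  white: 364 × 1/4 = 91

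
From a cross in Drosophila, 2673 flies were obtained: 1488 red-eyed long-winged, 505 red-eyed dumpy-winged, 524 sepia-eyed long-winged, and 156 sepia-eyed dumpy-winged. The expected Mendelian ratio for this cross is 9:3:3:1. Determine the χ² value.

Under the 9:3:3:1 hypothesis (Σ ratio = 16, N = 2673):
  red-eyed long-winged: 2673 × 9/16 = 1503.5625
  red-eyed dumpy-winged: 2673 × 3/16 = 501.1875
  sepia-eyed long-winged: 2673 × 3/16 = 501.1875
  sepia-eyed dumpy-winged: 2673 × 1/16 = 167.0625
χ² = Σ (O − E)² / E
  red-eyed long-winged: (1488 − 1503.5625)² / 1503.5625 = 0.1611
  red-eyed dumpy-winged: (505 − 501.1875)² / 501.1875 = 0.0290
  sepia-eyed long-winged: (524 − 501.1875)² / 501.1875 = 1.0384
  sepia-eyed dumpy-winged: (156 − 167.0625)² / 167.0625 = 0.7325
χ² = 0.1611 + 0.0290 + 1.0384 + 0.7325 = 1.961

1.961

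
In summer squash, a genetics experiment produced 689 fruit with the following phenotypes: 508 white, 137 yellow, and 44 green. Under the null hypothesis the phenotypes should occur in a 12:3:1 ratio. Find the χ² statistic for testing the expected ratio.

0.641

Under the 12:3:1 hypothesis (Σ ratio = 16, N = 689):
  white: 689 × 12/16 = 516.75
  yellow: 689 × 3/16 = 129.1875
  green: 689 × 1/16 = 43.0625
χ² = Σ (O − E)² / E
  white: (508 − 516.75)² / 516.75 = 0.1482
  yellow: (137 − 129.1875)² / 129.1875 = 0.4725
  green: (44 − 43.0625)² / 43.0625 = 0.0204
χ² = 0.1482 + 0.4725 + 0.0204 = 0.6411 ≈ 0.641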